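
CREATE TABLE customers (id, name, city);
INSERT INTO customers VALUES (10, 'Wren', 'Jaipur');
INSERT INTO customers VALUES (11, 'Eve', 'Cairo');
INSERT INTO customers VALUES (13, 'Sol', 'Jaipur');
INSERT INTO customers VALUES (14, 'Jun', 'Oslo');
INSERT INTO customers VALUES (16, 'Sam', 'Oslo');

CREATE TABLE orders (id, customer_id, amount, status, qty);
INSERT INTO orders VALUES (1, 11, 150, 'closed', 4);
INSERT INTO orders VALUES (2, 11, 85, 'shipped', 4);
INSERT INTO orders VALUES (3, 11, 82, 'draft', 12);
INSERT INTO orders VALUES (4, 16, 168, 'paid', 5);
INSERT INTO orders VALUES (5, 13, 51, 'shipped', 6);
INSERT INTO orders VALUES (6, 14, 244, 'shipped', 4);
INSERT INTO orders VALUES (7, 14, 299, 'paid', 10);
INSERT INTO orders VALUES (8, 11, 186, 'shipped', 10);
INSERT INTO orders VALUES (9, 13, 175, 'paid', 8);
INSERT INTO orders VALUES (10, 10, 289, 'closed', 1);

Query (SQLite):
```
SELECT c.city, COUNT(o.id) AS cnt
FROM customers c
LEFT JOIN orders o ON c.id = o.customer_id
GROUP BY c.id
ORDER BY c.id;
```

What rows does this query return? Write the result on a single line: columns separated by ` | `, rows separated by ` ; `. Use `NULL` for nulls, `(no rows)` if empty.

Jaipur | 1 ; Cairo | 4 ; Jaipur | 2 ; Oslo | 2 ; Oslo | 1

LEFT JOIN keeps every customers row; unmatched ones get NULL for orders columns.
Group by customers.id and compute COUNT(o.id). COUNT(col) of an all-NULL group is 0.
  10: ids {10} → COUNT(o.id)=1
  11: ids {1, 2, 3, 8} → COUNT(o.id)=4
  13: ids {5, 9} → COUNT(o.id)=2
  14: ids {6, 7} → COUNT(o.id)=2
  16: ids {4} → COUNT(o.id)=1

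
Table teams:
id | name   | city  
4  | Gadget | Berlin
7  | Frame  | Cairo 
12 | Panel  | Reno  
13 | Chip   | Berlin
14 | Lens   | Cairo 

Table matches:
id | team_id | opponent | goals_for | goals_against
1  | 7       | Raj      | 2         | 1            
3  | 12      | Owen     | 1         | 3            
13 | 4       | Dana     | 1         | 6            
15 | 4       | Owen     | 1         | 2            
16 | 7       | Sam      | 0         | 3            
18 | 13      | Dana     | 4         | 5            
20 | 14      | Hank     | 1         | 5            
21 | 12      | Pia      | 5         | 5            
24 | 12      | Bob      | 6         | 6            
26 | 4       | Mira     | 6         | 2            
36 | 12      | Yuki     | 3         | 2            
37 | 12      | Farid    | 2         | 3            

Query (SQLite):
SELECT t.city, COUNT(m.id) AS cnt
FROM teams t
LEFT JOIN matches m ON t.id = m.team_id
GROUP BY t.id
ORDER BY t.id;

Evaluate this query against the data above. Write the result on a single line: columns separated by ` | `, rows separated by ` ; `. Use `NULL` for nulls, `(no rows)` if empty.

LEFT JOIN keeps every teams row; unmatched ones get NULL for matches columns.
Group by teams.id and compute COUNT(m.id). COUNT(col) of an all-NULL group is 0.
  4: ids {13, 15, 26} → COUNT(m.id)=3
  7: ids {1, 16} → COUNT(m.id)=2
  12: ids {3, 21, 24, 36, 37} → COUNT(m.id)=5
  13: ids {18} → COUNT(m.id)=1
  14: ids {20} → COUNT(m.id)=1

Berlin | 3 ; Cairo | 2 ; Reno | 5 ; Berlin | 1 ; Cairo | 1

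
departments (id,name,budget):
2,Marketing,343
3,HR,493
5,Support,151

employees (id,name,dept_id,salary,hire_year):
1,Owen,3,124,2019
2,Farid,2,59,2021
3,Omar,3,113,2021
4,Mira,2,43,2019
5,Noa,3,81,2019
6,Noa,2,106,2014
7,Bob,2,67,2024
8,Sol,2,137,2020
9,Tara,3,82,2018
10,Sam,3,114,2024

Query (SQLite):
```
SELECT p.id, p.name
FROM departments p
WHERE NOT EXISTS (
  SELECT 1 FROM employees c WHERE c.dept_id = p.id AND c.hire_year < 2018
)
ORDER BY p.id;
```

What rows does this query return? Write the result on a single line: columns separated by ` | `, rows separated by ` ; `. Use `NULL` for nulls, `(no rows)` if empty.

3 | HR ; 5 | Support

For each departments row, check whether any employees with matching dept_id has hire_year < 2018.
Keep rows where that is false.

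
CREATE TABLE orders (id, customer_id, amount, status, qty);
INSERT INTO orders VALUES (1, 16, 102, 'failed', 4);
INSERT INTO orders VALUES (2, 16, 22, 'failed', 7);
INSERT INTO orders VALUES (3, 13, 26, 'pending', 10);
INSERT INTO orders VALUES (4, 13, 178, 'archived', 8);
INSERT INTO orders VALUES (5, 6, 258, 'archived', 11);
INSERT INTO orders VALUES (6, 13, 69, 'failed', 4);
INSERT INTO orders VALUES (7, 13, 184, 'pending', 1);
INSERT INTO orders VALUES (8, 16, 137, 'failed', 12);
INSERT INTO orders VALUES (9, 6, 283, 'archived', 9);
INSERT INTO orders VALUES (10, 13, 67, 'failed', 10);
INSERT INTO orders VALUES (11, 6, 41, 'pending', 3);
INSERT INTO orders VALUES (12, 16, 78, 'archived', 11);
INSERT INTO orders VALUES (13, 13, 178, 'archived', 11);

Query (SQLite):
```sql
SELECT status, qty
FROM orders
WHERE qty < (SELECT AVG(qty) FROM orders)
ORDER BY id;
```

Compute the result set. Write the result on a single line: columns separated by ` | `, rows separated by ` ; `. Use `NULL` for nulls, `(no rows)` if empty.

failed | 4 ; failed | 7 ; failed | 4 ; pending | 1 ; pending | 3

Scalar subquery: AVG(qty) over all orders rows = 7.769231 (≈; comparison uses full precision).
Keep rows where qty < that value.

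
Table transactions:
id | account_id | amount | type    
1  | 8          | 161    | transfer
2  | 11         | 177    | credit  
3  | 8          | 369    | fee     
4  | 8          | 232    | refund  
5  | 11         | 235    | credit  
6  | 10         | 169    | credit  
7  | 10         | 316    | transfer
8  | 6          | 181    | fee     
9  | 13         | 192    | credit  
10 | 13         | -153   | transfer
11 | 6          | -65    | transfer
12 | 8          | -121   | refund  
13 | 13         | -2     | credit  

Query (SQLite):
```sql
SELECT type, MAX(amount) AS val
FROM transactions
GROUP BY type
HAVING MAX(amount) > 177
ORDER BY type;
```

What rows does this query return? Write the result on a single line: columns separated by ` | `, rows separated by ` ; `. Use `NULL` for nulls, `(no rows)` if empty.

credit | 235 ; fee | 369 ; refund | 232 ; transfer | 316

Partition transactions by type; compute MAX(amount) within each group.
HAVING: keep groups where MAX(amount) > 177.
  credit: ids {2, 5, 6, 9, 13} → MAX(amount)=235
  fee: ids {3, 8} → MAX(amount)=369
  refund: ids {4, 12} → MAX(amount)=232
  transfer: ids {1, 7, 10, 11} → MAX(amount)=316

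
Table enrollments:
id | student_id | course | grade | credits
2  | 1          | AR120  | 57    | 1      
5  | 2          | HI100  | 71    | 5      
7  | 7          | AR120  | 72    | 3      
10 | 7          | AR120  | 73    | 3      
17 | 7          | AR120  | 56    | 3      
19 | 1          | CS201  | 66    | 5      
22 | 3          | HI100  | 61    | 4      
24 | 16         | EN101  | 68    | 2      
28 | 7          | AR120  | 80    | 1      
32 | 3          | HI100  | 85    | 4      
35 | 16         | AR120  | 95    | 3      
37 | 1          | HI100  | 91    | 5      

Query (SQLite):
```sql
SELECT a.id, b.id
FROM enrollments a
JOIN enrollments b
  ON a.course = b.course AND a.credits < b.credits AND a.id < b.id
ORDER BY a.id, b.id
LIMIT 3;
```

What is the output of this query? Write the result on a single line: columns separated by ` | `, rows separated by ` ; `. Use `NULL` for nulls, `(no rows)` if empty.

2 | 7 ; 2 | 10 ; 2 | 17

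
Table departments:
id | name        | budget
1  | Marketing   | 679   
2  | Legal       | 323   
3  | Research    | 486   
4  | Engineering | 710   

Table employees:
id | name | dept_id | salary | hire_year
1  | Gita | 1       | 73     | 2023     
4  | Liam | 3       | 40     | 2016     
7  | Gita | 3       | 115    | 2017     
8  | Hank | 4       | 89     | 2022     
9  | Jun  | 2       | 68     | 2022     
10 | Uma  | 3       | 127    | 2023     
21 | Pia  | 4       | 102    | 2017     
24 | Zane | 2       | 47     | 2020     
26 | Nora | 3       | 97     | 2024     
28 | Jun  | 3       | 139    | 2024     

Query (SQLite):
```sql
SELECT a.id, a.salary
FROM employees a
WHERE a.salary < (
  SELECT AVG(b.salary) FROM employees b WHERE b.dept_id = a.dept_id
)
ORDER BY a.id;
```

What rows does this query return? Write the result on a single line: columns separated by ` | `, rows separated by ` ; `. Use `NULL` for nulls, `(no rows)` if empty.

For each employees row a, compute AVG(salary) over rows sharing a.dept_id.
Keep row a if a.salary < that per-group AVG.
  dept_id=1: AVG(salary) = 73.0
  dept_id=2: AVG(salary) = 57.5
  dept_id=3: AVG(salary) = 103.6
  dept_id=4: AVG(salary) = 95.5

4 | 40 ; 8 | 89 ; 24 | 47 ; 26 | 97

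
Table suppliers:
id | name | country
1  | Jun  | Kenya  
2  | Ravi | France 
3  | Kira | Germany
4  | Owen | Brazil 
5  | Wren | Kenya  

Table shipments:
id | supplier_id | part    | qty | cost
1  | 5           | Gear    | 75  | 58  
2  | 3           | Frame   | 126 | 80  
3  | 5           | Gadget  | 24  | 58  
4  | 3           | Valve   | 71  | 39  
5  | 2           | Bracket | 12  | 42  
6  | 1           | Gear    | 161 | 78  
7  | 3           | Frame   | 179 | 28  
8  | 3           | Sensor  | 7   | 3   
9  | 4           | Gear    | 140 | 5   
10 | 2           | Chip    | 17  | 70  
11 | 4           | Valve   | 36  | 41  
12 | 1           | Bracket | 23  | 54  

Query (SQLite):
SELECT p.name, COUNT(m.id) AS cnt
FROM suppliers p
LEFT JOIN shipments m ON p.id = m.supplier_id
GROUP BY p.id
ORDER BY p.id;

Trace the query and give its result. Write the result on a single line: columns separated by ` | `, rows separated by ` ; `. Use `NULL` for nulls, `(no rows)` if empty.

Jun | 2 ; Ravi | 2 ; Kira | 4 ; Owen | 2 ; Wren | 2

LEFT JOIN keeps every suppliers row; unmatched ones get NULL for shipments columns.
Group by suppliers.id and compute COUNT(m.id). COUNT(col) of an all-NULL group is 0.
  1: ids {6, 12} → COUNT(m.id)=2
  2: ids {5, 10} → COUNT(m.id)=2
  3: ids {2, 4, 7, 8} → COUNT(m.id)=4
  4: ids {9, 11} → COUNT(m.id)=2
  5: ids {1, 3} → COUNT(m.id)=2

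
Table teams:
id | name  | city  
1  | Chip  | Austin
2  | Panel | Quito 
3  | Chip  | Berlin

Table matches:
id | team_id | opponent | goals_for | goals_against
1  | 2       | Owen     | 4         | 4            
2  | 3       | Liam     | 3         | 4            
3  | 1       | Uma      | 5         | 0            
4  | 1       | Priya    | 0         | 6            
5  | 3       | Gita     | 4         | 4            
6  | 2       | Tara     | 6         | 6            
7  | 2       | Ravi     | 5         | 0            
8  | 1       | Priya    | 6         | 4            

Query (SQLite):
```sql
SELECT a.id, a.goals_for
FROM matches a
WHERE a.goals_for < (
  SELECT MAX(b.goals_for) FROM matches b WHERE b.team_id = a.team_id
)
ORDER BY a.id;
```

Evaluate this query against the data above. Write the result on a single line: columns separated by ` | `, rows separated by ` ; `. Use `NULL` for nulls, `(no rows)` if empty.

1 | 4 ; 2 | 3 ; 3 | 5 ; 4 | 0 ; 7 | 5

For each matches row a, compute MAX(goals_for) over rows sharing a.team_id.
Keep row a if a.goals_for < that per-group MAX.
  team_id=1: MAX(goals_for) = 6
  team_id=2: MAX(goals_for) = 6
  team_id=3: MAX(goals_for) = 4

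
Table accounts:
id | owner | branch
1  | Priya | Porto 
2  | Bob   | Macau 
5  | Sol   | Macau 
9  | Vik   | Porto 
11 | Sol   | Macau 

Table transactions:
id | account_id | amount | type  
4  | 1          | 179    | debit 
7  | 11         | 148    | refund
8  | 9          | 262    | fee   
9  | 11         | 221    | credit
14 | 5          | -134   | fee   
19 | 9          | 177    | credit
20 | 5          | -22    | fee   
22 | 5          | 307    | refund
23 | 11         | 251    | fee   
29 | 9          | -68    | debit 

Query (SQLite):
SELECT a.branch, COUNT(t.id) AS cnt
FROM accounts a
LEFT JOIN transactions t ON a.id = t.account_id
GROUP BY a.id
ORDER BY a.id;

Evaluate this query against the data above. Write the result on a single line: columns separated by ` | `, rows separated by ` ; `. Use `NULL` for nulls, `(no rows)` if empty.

LEFT JOIN keeps every accounts row; unmatched ones get NULL for transactions columns.
Group by accounts.id and compute COUNT(t.id). COUNT(col) of an all-NULL group is 0.
  1: ids {4} → COUNT(t.id)=1
  2: ids {—} → COUNT(t.id)=0
  5: ids {14, 20, 22} → COUNT(t.id)=3
  9: ids {8, 19, 29} → COUNT(t.id)=3
  11: ids {7, 9, 23} → COUNT(t.id)=3

Porto | 1 ; Macau | 0 ; Macau | 3 ; Porto | 3 ; Macau | 3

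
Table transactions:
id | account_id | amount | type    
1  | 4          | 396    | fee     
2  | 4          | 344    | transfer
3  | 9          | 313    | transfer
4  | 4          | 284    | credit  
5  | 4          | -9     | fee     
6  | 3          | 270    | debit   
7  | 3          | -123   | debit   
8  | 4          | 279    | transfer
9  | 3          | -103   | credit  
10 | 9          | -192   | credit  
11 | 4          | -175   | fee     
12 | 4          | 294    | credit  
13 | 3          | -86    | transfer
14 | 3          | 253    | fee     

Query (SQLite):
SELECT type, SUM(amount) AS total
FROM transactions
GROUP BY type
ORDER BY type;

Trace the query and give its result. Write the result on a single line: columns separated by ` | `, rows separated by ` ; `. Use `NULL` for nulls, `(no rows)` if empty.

credit | 283 ; debit | 147 ; fee | 465 ; transfer | 850

Partition transactions by type; compute SUM(amount) within each group.
  credit: ids {4, 9, 10, 12} → SUM(amount)=283
  debit: ids {6, 7} → SUM(amount)=147
  fee: ids {1, 5, 11, 14} → SUM(amount)=465
  transfer: ids {2, 3, 8, 13} → SUM(amount)=850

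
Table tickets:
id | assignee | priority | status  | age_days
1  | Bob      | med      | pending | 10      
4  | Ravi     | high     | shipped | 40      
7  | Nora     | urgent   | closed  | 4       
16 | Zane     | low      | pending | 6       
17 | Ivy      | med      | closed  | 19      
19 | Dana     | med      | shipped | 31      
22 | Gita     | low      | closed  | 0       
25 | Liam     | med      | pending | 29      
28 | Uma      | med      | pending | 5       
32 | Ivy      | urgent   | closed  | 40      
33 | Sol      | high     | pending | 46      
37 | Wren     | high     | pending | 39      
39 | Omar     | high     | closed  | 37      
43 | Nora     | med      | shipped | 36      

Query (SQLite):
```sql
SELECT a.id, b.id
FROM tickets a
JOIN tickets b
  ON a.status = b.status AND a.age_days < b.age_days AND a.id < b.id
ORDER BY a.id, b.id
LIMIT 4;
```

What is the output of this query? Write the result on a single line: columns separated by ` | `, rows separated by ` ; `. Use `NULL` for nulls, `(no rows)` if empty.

1 | 25 ; 1 | 33 ; 1 | 37 ; 7 | 17

Pairs (a,b) with same status, a.age_days < b.age_days, a.id < b.id.
status groups: closed:{7,17,22,32,39} pending:{1,16,25,28,33,37} shipped:{4,19,43}
Ordered by (a.id, b.id); first 4.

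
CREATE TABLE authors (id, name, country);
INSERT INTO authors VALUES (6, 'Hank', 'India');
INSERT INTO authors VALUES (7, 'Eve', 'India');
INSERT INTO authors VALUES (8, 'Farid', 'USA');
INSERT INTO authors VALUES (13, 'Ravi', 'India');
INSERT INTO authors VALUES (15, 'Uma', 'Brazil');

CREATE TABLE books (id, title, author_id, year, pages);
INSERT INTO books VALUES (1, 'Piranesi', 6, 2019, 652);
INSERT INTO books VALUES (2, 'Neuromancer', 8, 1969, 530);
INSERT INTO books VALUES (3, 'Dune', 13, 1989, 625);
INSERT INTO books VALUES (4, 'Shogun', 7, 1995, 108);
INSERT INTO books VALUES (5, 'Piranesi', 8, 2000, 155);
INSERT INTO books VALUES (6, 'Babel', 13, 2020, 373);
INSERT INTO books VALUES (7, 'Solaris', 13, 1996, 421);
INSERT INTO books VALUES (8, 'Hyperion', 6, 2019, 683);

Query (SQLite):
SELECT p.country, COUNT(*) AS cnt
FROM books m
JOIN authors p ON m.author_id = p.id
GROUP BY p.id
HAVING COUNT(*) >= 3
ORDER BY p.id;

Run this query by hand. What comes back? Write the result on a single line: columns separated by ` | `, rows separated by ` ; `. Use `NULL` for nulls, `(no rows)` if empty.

Join each books row to its authors via author_id.
Group joined rows by authors.id; compute COUNT(*) per group.
HAVING: keep groups with count ≥ 3.
  6: ids {1, 8} → COUNT(*)=2
  7: ids {4} → COUNT(*)=1
  8: ids {2, 5} → COUNT(*)=2
  13: ids {3, 6, 7} → COUNT(*)=3

India | 3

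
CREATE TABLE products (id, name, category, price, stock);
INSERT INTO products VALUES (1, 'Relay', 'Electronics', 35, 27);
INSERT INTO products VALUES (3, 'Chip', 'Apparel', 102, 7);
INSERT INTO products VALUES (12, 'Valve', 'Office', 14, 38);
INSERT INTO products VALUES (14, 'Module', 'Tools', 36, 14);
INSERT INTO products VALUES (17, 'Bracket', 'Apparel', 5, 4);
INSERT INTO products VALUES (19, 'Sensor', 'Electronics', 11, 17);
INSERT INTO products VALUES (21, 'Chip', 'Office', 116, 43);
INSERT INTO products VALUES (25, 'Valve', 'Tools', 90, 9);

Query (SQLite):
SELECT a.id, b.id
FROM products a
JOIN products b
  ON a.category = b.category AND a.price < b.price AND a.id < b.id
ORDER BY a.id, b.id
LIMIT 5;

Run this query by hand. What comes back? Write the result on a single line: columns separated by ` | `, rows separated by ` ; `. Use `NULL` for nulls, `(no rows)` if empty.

12 | 21 ; 14 | 25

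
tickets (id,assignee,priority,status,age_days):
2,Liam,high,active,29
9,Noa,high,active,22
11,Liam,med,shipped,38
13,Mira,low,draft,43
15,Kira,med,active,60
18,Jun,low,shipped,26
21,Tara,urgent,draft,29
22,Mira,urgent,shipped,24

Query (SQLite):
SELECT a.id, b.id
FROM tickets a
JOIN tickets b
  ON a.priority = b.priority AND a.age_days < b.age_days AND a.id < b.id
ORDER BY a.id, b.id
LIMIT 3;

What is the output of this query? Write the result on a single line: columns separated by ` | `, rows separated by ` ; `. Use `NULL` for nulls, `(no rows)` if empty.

Pairs (a,b) with same priority, a.age_days < b.age_days, a.id < b.id.
priority groups: high:{2,9} low:{13,18} med:{11,15} urgent:{21,22}
Ordered by (a.id, b.id); first 3.

11 | 15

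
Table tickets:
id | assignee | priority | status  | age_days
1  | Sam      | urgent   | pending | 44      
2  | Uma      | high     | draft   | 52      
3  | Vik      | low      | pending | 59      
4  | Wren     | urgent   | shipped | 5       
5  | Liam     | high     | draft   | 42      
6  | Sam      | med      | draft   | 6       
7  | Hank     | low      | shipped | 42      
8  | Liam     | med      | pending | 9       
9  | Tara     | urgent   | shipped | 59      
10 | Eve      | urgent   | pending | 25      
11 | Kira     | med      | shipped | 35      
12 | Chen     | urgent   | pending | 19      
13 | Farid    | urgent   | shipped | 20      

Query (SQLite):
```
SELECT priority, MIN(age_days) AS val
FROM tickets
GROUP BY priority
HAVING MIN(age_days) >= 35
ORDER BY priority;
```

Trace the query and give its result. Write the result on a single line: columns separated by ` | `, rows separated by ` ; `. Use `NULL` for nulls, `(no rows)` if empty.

high | 42 ; low | 42

Partition tickets by priority; compute MIN(age_days) within each group.
HAVING: keep groups where MIN(age_days) >= 35.
  high: ids {2, 5} → MIN(age_days)=42
  low: ids {3, 7} → MIN(age_days)=42
  med: ids {6, 8, 11} → MIN(age_days)=6
  urgent: ids {1, 4, 9, 10, 12, 13} → MIN(age_days)=5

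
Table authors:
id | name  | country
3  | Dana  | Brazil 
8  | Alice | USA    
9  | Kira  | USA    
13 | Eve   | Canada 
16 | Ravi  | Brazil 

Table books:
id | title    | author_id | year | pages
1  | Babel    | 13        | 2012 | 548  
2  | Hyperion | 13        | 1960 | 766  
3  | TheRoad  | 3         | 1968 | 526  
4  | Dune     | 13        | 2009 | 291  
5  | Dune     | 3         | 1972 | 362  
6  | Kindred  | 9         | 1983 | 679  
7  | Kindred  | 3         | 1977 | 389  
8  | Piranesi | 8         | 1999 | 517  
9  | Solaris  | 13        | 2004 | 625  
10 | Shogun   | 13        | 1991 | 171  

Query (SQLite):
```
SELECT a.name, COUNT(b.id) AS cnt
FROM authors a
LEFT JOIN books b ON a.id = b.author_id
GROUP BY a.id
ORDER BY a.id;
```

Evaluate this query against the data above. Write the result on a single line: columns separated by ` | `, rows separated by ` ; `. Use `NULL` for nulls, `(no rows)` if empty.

Dana | 3 ; Alice | 1 ; Kira | 1 ; Eve | 5 ; Ravi | 0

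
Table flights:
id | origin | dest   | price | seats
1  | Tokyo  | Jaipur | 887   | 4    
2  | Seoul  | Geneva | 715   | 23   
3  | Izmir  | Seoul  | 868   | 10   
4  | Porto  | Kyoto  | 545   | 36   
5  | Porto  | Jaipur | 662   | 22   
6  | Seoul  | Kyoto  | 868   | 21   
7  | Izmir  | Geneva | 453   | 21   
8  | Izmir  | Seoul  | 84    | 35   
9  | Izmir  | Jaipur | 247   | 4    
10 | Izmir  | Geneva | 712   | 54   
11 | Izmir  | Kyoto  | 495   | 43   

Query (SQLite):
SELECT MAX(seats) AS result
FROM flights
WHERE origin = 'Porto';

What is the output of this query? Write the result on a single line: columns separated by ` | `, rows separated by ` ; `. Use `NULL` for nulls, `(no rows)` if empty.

36

Rows where origin='Porto' → seats values: [36, 22].
MAX of non-NULL values = 36.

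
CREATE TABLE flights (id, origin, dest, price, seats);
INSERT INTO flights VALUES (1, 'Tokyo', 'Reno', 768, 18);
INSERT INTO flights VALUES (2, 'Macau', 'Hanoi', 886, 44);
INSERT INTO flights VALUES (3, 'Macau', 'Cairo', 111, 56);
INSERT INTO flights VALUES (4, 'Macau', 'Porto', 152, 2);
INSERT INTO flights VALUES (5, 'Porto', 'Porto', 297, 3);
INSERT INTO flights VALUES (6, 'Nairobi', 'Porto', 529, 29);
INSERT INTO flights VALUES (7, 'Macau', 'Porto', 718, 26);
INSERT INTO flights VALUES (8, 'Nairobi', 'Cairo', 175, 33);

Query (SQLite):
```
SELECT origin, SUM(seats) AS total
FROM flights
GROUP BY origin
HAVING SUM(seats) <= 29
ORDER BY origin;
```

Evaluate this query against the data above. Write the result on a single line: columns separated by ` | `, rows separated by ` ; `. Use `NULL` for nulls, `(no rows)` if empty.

Partition flights by origin; compute SUM(seats) within each group.
HAVING: keep groups where SUM(seats) <= 29.
  Macau: ids {2, 3, 4, 7} → SUM(seats)=128
  Nairobi: ids {6, 8} → SUM(seats)=62
  Porto: ids {5} → SUM(seats)=3
  Tokyo: ids {1} → SUM(seats)=18

Porto | 3 ; Tokyo | 18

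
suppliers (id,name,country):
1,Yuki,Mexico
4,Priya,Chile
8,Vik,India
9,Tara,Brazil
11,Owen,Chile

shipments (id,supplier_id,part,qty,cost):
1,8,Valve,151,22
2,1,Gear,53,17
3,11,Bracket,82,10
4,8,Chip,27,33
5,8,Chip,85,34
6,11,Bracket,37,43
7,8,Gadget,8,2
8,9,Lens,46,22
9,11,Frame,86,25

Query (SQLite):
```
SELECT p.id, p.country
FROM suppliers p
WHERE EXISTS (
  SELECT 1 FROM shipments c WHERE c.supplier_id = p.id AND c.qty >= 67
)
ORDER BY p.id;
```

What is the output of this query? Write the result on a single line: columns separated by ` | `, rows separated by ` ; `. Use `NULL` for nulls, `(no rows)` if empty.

8 | India ; 11 | Chile

For each suppliers row, check whether any shipments with matching supplier_id has qty >= 67.
Keep rows where that is true.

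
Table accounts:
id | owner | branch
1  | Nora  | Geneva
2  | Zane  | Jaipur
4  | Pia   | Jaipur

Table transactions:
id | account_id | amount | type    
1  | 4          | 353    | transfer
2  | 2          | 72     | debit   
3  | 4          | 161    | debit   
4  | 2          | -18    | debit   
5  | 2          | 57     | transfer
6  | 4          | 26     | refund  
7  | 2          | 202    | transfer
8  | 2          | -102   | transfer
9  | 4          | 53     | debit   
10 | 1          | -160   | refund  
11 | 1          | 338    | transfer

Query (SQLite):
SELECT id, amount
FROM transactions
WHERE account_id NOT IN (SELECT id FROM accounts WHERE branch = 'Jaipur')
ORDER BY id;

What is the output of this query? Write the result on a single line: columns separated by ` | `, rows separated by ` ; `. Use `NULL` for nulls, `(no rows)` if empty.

Inner query: accounts.id where branch = 'Jaipur'.
Outer: keep transactions rows whose account_id is not in that set.
Inner query → {2, 4}

10 | -160 ; 11 | 338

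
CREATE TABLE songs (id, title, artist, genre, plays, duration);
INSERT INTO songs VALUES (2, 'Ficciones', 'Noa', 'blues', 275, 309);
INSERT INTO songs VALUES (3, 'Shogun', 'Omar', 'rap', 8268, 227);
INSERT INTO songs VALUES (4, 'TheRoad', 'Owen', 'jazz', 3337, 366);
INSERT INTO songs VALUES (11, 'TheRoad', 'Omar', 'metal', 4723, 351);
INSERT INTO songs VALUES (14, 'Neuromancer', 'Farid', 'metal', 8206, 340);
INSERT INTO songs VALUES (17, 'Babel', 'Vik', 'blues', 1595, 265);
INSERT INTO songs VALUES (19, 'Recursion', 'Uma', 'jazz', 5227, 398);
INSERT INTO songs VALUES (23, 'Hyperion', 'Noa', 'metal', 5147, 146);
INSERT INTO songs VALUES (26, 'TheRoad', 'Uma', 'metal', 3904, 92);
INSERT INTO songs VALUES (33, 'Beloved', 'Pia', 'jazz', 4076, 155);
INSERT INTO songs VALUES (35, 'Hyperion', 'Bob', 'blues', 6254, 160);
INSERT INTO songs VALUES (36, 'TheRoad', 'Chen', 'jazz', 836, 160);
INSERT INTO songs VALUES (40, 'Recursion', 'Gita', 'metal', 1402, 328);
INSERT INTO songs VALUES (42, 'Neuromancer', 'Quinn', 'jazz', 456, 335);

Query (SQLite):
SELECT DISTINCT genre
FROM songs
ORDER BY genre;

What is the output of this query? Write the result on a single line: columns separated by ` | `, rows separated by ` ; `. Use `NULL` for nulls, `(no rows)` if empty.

blues ; jazz ; metal ; rap

Collect distinct genre values from songs.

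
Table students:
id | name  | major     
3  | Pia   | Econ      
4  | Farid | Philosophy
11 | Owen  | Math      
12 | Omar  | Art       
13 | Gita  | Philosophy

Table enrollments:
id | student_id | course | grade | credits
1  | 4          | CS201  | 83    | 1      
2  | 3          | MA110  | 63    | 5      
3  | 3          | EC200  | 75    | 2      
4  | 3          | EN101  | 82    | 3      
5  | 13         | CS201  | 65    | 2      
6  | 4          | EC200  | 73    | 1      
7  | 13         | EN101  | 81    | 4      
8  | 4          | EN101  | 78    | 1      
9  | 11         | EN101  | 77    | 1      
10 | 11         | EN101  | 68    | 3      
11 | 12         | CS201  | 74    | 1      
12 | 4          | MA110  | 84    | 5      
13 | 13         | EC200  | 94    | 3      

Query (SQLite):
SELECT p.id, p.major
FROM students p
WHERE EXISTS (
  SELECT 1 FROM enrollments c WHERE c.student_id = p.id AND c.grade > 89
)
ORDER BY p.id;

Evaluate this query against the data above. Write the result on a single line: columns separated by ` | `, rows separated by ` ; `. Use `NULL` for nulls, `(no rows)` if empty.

For each students row, check whether any enrollments with matching student_id has grade > 89.
Keep rows where that is true.

13 | Philosophy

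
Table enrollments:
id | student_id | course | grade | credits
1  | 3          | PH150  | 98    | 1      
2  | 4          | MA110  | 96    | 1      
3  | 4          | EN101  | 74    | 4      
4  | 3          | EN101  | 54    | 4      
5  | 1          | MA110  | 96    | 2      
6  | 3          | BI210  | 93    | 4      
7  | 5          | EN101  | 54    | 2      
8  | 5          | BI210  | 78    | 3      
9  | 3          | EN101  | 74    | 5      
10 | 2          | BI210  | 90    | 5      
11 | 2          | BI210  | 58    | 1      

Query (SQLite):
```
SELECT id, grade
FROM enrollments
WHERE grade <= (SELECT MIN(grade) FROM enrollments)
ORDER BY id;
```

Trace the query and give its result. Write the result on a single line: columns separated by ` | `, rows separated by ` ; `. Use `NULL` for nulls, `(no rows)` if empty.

4 | 54 ; 7 | 54

Scalar subquery: MIN(grade) over all enrollments rows = 54.
Keep rows where grade <= that value.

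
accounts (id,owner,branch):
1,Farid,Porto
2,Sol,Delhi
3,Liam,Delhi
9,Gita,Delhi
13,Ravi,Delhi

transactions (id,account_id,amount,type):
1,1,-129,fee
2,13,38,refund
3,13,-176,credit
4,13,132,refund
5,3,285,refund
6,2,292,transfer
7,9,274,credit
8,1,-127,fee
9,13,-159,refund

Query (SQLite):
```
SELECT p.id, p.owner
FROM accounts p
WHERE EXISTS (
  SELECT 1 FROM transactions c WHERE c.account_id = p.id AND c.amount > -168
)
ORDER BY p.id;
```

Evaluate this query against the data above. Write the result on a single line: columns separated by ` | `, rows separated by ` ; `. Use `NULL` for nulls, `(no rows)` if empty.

1 | Farid ; 2 | Sol ; 3 | Liam ; 9 | Gita ; 13 | Ravi

For each accounts row, check whether any transactions with matching account_id has amount > -168.
Keep rows where that is true.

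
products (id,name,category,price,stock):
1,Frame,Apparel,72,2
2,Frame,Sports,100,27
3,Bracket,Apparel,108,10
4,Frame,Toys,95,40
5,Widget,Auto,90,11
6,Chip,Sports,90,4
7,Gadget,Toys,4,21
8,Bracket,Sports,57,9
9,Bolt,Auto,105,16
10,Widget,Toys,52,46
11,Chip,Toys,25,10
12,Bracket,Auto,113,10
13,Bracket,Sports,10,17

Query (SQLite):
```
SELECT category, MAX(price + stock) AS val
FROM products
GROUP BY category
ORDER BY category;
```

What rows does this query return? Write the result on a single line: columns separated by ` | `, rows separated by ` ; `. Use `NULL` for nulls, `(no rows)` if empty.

Apparel | 118 ; Auto | 123 ; Sports | 127 ; Toys | 135

For each row compute price + stock.
Group by category; take MAX of the expression per group.
  Apparel: ids {1, 3} → MAX(price + stock)=118
  Auto: ids {5, 9, 12} → MAX(price + stock)=123
  Sports: ids {2, 6, 8, 13} → MAX(price + stock)=127
  Toys: ids {4, 7, 10, 11} → MAX(price + stock)=135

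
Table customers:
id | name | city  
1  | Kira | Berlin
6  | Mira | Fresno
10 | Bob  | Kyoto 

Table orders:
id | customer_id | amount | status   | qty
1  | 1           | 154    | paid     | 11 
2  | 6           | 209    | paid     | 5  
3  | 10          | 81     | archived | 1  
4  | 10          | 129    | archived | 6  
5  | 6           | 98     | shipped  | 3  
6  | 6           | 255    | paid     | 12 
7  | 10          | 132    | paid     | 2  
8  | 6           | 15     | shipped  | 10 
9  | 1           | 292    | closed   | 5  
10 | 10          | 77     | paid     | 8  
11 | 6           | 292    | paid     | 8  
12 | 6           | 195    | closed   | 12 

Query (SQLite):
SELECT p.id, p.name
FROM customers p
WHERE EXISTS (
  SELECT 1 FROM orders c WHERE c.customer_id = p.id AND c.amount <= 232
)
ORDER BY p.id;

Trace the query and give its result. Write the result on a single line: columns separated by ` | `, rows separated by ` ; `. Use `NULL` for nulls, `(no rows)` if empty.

For each customers row, check whether any orders with matching customer_id has amount <= 232.
Keep rows where that is true.

1 | Kira ; 6 | Mira ; 10 | Bob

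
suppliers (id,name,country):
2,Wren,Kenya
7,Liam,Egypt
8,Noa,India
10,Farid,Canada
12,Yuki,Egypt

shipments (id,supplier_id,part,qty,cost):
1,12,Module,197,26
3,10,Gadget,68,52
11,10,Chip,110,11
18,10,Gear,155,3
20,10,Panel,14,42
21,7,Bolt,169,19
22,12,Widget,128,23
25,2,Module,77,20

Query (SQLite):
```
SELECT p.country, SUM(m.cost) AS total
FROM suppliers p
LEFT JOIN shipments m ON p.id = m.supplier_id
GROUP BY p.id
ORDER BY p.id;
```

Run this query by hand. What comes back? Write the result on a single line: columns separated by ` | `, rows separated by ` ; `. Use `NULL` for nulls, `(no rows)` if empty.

Kenya | 20 ; Egypt | 19 ; India | NULL ; Canada | 108 ; Egypt | 49

LEFT JOIN keeps every suppliers row; unmatched ones get NULL for shipments columns.
Group by suppliers.id and compute SUM(m.cost). SUM over an all-NULL group is NULL.
  2: ids {25} → SUM(m.cost)=20
  7: ids {21} → SUM(m.cost)=19
  8: ids {—} → SUM(m.cost)=NULL
  10: ids {3, 11, 18, 20} → SUM(m.cost)=108
  12: ids {1, 22} → SUM(m.cost)=49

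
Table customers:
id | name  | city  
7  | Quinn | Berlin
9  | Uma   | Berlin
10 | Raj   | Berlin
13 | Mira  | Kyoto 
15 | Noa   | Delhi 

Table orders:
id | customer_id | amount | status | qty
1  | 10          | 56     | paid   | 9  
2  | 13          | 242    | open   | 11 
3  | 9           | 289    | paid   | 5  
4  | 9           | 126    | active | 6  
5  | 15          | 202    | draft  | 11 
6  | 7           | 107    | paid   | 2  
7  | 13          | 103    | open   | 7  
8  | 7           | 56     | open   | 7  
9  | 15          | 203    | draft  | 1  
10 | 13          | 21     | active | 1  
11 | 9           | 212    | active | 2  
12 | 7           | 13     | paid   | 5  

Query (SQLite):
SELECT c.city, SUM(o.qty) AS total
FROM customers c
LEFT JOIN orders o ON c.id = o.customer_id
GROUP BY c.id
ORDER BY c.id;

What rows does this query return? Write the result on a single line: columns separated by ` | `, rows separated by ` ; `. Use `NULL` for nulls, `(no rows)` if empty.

LEFT JOIN keeps every customers row; unmatched ones get NULL for orders columns.
Group by customers.id and compute SUM(o.qty). SUM over an all-NULL group is NULL.
  7: ids {6, 8, 12} → SUM(o.qty)=14
  9: ids {3, 4, 11} → SUM(o.qty)=13
  10: ids {1} → SUM(o.qty)=9
  13: ids {2, 7, 10} → SUM(o.qty)=19
  15: ids {5, 9} → SUM(o.qty)=12

Berlin | 14 ; Berlin | 13 ; Berlin | 9 ; Kyoto | 19 ; Delhi | 12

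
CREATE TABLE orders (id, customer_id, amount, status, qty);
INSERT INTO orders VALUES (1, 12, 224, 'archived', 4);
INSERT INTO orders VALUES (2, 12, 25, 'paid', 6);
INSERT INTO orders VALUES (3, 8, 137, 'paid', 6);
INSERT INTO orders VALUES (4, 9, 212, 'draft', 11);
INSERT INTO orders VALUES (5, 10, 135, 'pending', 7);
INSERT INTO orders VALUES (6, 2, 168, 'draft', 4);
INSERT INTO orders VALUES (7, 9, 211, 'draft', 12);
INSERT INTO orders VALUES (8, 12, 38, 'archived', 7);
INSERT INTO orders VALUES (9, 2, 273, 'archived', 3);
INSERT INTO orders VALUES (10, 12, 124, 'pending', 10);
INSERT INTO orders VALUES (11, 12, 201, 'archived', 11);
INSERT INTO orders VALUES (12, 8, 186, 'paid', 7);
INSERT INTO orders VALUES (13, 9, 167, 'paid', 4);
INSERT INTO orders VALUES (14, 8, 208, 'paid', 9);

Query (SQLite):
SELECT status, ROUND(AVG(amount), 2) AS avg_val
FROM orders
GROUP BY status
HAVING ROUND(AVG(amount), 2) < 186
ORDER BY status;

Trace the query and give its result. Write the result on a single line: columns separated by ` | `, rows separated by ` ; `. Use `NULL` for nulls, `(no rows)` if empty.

Partition orders by status; compute ROUND(AVG(amount), 2) within each group.
HAVING: keep groups where ROUND(AVG(amount), 2) < 186.
  archived: ids {1, 8, 9, 11} → ROUND(AVG(amount), 2)=184
  draft: ids {4, 6, 7} → ROUND(AVG(amount), 2)=197
  paid: ids {2, 3, 12, 13, 14} → ROUND(AVG(amount), 2)=144.6
  pending: ids {5, 10} → ROUND(AVG(amount), 2)=129.5

archived | 184 ; paid | 144.6 ; pending | 129.5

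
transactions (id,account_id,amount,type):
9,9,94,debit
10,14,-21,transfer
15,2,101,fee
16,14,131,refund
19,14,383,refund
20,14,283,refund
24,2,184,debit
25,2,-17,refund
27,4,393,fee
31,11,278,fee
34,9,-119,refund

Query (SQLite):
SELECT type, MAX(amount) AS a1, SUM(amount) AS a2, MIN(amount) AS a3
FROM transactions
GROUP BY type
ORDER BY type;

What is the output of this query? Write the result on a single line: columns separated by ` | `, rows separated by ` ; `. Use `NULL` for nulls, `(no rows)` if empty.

Group transactions by type.
Per group compute: MAX(amount), SUM(amount), MIN(amount).
  debit: ids {9, 24} → MAX(amount)=184, SUM(amount)=278, MIN(amount)=94
  fee: ids {15, 27, 31} → MAX(amount)=393, SUM(amount)=772, MIN(amount)=101
  refund: ids {16, 19, 20, 25, 34} → MAX(amount)=383, SUM(amount)=661, MIN(amount)=-119
  transfer: ids {10} → MAX(amount)=-21, SUM(amount)=-21, MIN(amount)=-21

debit | 184 | 278 | 94 ; fee | 393 | 772 | 101 ; refund | 383 | 661 | -119 ; transfer | -21 | -21 | -21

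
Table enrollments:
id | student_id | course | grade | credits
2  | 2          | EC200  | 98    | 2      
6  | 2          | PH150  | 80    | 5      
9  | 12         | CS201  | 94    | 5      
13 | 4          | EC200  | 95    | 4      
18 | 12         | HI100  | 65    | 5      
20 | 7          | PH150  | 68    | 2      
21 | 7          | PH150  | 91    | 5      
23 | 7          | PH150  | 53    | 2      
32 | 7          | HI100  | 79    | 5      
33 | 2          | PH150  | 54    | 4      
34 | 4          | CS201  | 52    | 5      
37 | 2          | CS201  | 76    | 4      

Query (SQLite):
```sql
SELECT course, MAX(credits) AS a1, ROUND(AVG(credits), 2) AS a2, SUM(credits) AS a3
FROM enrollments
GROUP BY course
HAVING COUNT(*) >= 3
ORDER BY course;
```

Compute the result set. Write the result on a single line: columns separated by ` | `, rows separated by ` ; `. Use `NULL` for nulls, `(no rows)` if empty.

CS201 | 5 | 4.67 | 14 ; PH150 | 5 | 3.6 | 18

Group enrollments by course.
Per group compute: MAX(credits), ROUND(AVG(credits), 2), SUM(credits).
HAVING: drop groups with fewer than 3 rows.
  CS201: ids {9, 34, 37} → MAX(credits)=5, ROUND(AVG(credits), 2)=4.67, SUM(credits)=14
  EC200: ids {2, 13} → MAX(credits)=4, ROUND(AVG(credits), 2)=3, SUM(credits)=6
  HI100: ids {18, 32} → MAX(credits)=5, ROUND(AVG(credits), 2)=5, SUM(credits)=10
  PH150: ids {6, 20, 21, 23, 33} → MAX(credits)=5, ROUND(AVG(credits), 2)=3.6, SUM(credits)=18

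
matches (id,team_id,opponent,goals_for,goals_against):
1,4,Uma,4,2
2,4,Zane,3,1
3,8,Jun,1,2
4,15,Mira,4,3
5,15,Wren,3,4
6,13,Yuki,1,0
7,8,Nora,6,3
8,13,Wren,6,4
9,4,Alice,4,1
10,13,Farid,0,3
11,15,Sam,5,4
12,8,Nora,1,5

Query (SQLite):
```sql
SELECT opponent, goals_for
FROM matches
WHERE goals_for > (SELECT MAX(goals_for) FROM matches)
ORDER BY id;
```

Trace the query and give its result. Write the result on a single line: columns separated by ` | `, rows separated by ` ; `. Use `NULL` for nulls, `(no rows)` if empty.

(no rows)

Scalar subquery: MAX(goals_for) over all matches rows = 6.
Keep rows where goals_for > that value.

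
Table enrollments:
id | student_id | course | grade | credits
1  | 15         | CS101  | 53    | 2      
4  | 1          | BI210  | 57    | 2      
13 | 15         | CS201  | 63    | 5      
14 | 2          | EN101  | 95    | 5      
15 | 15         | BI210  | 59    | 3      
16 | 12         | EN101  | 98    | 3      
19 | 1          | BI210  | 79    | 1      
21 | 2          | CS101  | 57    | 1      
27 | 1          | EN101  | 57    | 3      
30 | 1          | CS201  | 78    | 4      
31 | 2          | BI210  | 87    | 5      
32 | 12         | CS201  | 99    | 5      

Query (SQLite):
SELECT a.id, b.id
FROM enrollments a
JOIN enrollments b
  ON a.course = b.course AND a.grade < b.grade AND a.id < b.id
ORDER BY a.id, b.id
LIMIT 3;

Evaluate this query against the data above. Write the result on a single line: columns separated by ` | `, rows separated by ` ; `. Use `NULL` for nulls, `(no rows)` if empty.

1 | 21 ; 4 | 15 ; 4 | 19

Pairs (a,b) with same course, a.grade < b.grade, a.id < b.id.
course groups: BI210:{4,15,19,31} CS101:{1,21} CS201:{13,30,32} EN101:{14,16,27}
Ordered by (a.id, b.id); first 3.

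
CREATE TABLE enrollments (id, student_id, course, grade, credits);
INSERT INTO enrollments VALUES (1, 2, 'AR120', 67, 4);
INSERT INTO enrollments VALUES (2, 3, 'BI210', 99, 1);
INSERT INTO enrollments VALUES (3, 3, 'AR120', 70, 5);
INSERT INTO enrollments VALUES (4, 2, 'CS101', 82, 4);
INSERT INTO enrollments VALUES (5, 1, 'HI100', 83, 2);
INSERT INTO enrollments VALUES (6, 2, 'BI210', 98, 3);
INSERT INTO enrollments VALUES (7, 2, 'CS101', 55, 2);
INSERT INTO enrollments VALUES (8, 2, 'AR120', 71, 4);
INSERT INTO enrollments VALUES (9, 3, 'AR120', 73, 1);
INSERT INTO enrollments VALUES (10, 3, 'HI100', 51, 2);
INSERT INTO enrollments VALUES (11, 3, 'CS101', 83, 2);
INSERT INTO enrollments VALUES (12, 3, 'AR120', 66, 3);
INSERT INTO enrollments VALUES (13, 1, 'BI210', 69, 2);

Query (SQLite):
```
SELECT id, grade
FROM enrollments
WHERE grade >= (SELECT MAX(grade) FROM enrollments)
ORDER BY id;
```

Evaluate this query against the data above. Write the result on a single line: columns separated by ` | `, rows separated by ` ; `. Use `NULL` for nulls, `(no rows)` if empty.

Scalar subquery: MAX(grade) over all enrollments rows = 99.
Keep rows where grade >= that value.

2 | 99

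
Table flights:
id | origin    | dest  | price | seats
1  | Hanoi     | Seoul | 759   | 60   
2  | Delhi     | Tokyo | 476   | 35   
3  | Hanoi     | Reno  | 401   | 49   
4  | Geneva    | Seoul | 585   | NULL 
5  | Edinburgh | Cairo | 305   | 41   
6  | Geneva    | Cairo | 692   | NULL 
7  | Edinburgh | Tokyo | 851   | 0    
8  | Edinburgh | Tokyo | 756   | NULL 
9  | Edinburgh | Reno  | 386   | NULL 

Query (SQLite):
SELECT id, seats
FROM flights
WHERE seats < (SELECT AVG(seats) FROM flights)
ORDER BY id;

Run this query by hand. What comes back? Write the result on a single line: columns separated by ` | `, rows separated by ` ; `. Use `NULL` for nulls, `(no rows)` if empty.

2 | 35 ; 7 | 0

Scalar subquery: AVG(seats) over all flights rows = 37.0.
Keep rows where seats < that value.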